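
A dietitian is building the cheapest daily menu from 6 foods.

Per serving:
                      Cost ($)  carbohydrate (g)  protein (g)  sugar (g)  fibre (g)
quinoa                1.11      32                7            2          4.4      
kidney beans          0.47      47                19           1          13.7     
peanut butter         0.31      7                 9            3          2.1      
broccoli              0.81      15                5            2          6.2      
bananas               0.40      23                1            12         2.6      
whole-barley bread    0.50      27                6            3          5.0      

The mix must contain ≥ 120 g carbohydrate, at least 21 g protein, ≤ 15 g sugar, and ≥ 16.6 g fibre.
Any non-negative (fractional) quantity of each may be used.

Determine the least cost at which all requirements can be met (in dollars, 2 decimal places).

Let x1 = servings of quinoa, x2 = servings of kidney beans, x3 = servings of peanut butter, x4 = servings of broccoli, x5 = servings of bananas, x6 = servings of whole-barley bread.
Minimize 1.11x1 + 0.47x2 + 0.31x3 + 0.81x4 + 0.4x5 + 0.5x6 s.t.:
  32x1 + 47x2 + 7x3 + 15x4 + 23x5 + 27x6 ≥ 120   (carbohydrate)
  7x1 + 19x2 + 9x3 + 5x4 + 1x5 + 6x6 ≥ 21   (protein)
  2x1 + 1x2 + 3x3 + 2x4 + 12x5 + 3x6 ≤ 15   (sugar)
  4.4x1 + 13.7x2 + 2.1x3 + 6.2x4 + 2.6x5 + 5x6 ≥ 16.6   (fibre)
  x1, x2, x3, x4, x5, x6 ≥ 0.
The cheapest feasible vertex uses only kidney beans; quinoa, peanut butter, broccoli, bananas, whole-barley bread are not used. Binding constraint: carbohydrate.
Optimal quantities: kidney beans = 2.553 servings.
Total cost: 0.47·2.553 = 1.1999.

$1.20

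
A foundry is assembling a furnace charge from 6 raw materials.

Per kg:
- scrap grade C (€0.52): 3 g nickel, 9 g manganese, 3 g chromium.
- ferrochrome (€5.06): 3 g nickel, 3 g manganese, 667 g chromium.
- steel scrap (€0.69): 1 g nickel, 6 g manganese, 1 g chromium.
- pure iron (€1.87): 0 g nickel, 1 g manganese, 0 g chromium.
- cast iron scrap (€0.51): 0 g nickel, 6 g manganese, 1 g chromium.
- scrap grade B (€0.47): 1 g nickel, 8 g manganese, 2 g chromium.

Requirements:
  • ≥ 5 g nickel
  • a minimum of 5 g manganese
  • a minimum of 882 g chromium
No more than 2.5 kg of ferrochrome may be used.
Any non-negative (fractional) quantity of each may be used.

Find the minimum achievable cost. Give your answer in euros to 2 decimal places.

This is a linear program. Let x1 = kg of scrap grade C, x2 = kg of ferrochrome, x3 = kg of steel scrap, x4 = kg of pure iron, x5 = kg of cast iron scrap, x6 = kg of scrap grade B.
Minimize 0.52x1 + 5.06x2 + 0.69x3 + 1.87x4 + 0.51x5 + 0.47x6 subject to:
  3x1 + 3x2 + 1x3 + 1x6 ≥ 5   (nickel)
  9x1 + 3x2 + 6x3 + 1x4 + 6x5 + 8x6 ≥ 5   (manganese)
  3x1 + 667x2 + 1x3 + 1x5 + 2x6 ≥ 882   (chromium)
  x2 ≤ 2.5
  x1, x2, x3, x4, x5, x6 ≥ 0.
The minimum-cost mix takes nothing from steel scrap, pure iron, cast iron scrap, scrap grade B — only scrap grade C, ferrochrome. The nickel and chromium requirements are met with equality.
Solving gives x1 = 0.3459, x2 = 1.321.
Total cost: 0.52·0.3459 + 5.06·1.321 = 6.8641.

€6.86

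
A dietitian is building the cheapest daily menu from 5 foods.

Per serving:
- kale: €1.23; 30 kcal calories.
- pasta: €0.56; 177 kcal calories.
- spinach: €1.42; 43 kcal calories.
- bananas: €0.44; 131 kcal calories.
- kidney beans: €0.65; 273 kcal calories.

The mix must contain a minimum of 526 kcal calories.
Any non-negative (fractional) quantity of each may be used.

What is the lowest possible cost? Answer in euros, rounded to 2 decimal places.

Let x1 = servings of kale, x2 = servings of pasta, x3 = servings of spinach, x4 = servings of bananas, x5 = servings of kidney beans.
Minimize 1.23x1 + 0.56x2 + 1.42x3 + 0.44x4 + 0.65x5 subject to:
  30x1 + 177x2 + 43x3 + 131x4 + 273x5 ≥ 526   (calories)
  x1, x2, x3, x4, x5 ≥ 0.
The optimal basis is {kidney beans}; kale, pasta, spinach, bananas drop out. Binding constraint: calories.
So kidney beans = 1.927 servings.
Objective = 0.65·1.927 = 1.2526.

€1.25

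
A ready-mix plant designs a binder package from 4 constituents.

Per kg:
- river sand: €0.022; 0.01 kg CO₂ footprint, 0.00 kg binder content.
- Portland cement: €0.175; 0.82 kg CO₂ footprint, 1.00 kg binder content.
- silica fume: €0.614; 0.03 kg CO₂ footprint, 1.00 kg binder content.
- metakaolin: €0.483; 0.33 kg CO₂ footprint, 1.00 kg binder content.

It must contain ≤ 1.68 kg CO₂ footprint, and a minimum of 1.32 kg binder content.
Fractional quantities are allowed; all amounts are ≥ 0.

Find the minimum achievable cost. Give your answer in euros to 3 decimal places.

Treat it as an LP. Let x1 = kg of river sand, x2 = kg of Portland cement, x3 = kg of silica fume, x4 = kg of metakaolin.
Minimise 0.022x1 + 0.175x2 + 0.614x3 + 0.483x4 s.t.:
  0.01x1 + 0.82x2 + 0.03x3 + 0.33x4 ≤ 1.68   (CO₂ footprint)
  1x2 + 1x3 + 1x4 ≥ 1.32   (binder content)
  x1, x2, x3, x4 ≥ 0.
The minimum-cost mix takes nothing from river sand, silica fume, metakaolin — only Portland cement. The binder content requirement is met with equality.
Solving gives x2 = 1.32.
Total cost: 0.175·1.32 = 0.23100.

€0.231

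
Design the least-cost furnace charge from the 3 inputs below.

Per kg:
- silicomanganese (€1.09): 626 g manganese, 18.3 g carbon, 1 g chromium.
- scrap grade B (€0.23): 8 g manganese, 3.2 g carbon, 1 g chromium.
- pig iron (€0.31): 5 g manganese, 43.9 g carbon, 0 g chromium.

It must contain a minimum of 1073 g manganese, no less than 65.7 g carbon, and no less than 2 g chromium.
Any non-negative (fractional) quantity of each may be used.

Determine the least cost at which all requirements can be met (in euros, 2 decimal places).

Let x1 = kg of silicomanganese, x2 = kg of scrap grade B, x3 = kg of pig iron.
Minimise 1.09x1 + 0.23x2 + 0.31x3 with:
  626x1 + 8x2 + 5x3 ≥ 1073   (manganese)
  18.3x1 + 3.2x2 + 43.9x3 ≥ 65.7   (carbon)
  1x1 + 1x2 ≥ 2   (chromium)
  x1, x2, x3 ≥ 0.
All 3 inputs are positive at the optimum. The manganese, carbon, chromium requirements are met with equality.
Solving gives x1 = 1.704, x2 = 0.2958, x3 = 0.7646.
Total cost: 1.09·1.704 + 0.23·0.2958 + 0.31·0.7646 = 2.1624.

€2.16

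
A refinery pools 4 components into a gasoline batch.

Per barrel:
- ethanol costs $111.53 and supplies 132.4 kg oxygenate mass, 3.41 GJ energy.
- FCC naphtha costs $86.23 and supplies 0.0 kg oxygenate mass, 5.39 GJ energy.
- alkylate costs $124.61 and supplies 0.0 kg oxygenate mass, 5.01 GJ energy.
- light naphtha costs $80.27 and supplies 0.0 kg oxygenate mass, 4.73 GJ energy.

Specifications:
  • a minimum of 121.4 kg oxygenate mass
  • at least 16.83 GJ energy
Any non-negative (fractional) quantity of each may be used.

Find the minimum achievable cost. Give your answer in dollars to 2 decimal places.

$321.49

This is a linear program. Let x1 = barrels of ethanol, x2 = barrels of FCC naphtha, x3 = barrels of alkylate, x4 = barrels of light naphtha.
Minimize 111.53x1 + 86.23x2 + 124.61x3 + 80.27x4 s.t.:
  132.4x1 ≥ 121.4   (oxygenate mass)
  3.41x1 + 5.39x2 + 5.01x3 + 4.73x4 ≥ 16.83   (energy)
  x1, x2, x3, x4 ≥ 0.
The minimum-cost mix takes nothing from alkylate, light naphtha — only ethanol, FCC naphtha. The oxygenate mass and energy requirements are met with equality.
Optimal quantities: ethanol = 0.916918 barrels, FCC naphtha = 2.54236 barrels.
Hence cost = 111.53·0.916918 + 86.23·2.54236 = $321.4916.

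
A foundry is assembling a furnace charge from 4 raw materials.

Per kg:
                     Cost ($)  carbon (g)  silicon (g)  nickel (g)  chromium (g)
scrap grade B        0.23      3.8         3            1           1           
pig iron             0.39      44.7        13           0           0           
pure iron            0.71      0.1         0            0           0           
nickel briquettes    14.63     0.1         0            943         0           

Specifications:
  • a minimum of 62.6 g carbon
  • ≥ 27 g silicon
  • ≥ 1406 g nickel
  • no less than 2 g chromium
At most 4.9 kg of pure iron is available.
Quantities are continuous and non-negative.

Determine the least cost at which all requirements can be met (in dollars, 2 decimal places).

Let x1 = kg of scrap grade B, x2 = kg of pig iron, x3 = kg of pure iron, x4 = kg of nickel briquettes.
Minimise 0.23x1 + 0.39x2 + 0.71x3 + 14.63x4 subject to:
  3.8x1 + 44.7x2 + 0.1x3 + 0.1x4 ≥ 62.6   (carbon)
  3x1 + 13x2 ≥ 27   (silicon)
  1x1 + 943x4 ≥ 1406   (nickel)
  1x1 ≥ 2   (chromium)
  x3 ≤ 4.9
  x1, x2, x3, x4 ≥ 0.
At the optimum only scrap grade B, pig iron, nickel briquettes are positive (pure iron = 0). Binding constraints: silicon, nickel, chromium.
Optimal quantities: scrap grade B = 2 kg, pig iron = 1.615 kg, nickel briquettes = 1.489 kg.
Cost = 0.23·2 + 0.39·1.615 + 14.63·1.489 = 22.8739.

$22.87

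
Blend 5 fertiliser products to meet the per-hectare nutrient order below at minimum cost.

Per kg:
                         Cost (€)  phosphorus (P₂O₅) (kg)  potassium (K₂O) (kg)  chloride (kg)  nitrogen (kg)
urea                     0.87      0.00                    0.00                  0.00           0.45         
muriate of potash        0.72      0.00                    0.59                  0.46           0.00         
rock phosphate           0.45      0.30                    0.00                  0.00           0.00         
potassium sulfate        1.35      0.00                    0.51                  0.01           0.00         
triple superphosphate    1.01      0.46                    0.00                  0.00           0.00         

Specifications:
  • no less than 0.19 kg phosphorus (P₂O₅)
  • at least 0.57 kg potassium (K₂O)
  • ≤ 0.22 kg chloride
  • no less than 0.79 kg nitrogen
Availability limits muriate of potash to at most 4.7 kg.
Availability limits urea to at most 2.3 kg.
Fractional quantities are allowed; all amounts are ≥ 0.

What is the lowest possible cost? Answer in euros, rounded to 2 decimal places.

€2.93

Let x1 = kg of urea, x2 = kg of muriate of potash, x3 = kg of rock phosphate, x4 = kg of potassium sulfate, x5 = kg of triple superphosphate.
min 0.87x1 + 0.72x2 + 0.45x3 + 1.35x4 + 1.01x5 subject to:
  0.3x3 + 0.46x5 ≥ 0.19   (phosphorus (P₂O₅))
  0.59x2 + 0.51x4 ≥ 0.57   (potassium (K₂O))
  0.46x2 + 0.01x4 ≤ 0.22   (chloride)
  0.45x1 ≥ 0.79   (nitrogen)
  x2 ≤ 4.7
  x1 ≤ 2.3
  x1, x2, x3, x4, x5 ≥ 0.
The optimal basis is {urea, muriate of potash, rock phosphate, potassium sulfate}; triple superphosphate drops out. The phosphorus (P₂O₅), potassium (K₂O), chloride, nitrogen requirements are met with equality.
That vertex is x1 = 1.756, x2 = 0.4657, x3 = 0.6333, x4 = 0.5789.
Objective = 0.87·1.756 + 0.72·0.4657 + 0.45·0.6333 + 1.35·0.5789 = 2.9295.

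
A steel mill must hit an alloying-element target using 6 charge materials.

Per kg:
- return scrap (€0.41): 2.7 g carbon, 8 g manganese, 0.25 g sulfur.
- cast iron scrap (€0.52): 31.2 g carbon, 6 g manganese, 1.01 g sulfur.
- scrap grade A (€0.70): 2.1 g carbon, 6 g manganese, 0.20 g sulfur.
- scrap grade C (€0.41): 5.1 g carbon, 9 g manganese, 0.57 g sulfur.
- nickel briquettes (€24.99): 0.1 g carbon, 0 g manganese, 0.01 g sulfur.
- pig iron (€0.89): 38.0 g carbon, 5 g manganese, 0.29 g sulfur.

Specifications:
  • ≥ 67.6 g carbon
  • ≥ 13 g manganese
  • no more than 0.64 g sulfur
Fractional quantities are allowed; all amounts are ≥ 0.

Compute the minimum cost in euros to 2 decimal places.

Let x1 = kg of return scrap, x2 = kg of cast iron scrap, x3 = kg of scrap grade A, x4 = kg of scrap grade C, x5 = kg of nickel briquettes, x6 = kg of pig iron.
min 0.41x1 + 0.52x2 + 0.7x3 + 0.41x4 + 24.99x5 + 0.89x6 with:
  2.7x1 + 31.2x2 + 2.1x3 + 5.1x4 + 0.1x5 + 38x6 ≥ 67.6   (carbon)
  8x1 + 6x2 + 6x3 + 9x4 + 5x6 ≥ 13   (manganese)
  0.25x1 + 1.01x2 + 0.2x3 + 0.57x4 + 0.01x5 + 0.29x6 ≤ 0.64   (sulfur)
  x1, x2, x3, x4, x5, x6 ≥ 0.
At the optimum only return scrap, cast iron scrap, pig iron are positive (scrap grade A, scrap grade C, nickel briquettes = 0). There the carbon, manganese, sulfur constraints are tight.
That vertex is x1 = 0.5367, x2 = 0.001285, x6 = 1.74.
Total cost: 0.41·0.5367 + 0.52·0.001285 + 0.89·1.74 = 1.7693.

€1.77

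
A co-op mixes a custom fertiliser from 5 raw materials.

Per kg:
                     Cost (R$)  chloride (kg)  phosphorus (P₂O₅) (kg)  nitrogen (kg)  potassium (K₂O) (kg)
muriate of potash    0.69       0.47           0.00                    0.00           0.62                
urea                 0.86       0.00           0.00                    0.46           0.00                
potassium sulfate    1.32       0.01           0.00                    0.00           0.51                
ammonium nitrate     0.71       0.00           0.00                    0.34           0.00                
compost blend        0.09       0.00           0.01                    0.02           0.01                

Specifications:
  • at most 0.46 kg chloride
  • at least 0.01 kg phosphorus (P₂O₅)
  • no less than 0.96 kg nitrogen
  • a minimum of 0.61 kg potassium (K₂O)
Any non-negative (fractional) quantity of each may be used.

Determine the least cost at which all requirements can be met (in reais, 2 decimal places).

This is a linear program. Let x1 = kg of muriate of potash, x2 = kg of urea, x3 = kg of potassium sulfate, x4 = kg of ammonium nitrate, x5 = kg of compost blend.
min 0.69x1 + 0.86x2 + 1.32x3 + 0.71x4 + 0.09x5 with:
  0.47x1 + 0.01x3 ≤ 0.46   (chloride)
  0.01x5 ≥ 0.01   (phosphorus (P₂O₅))
  0.46x2 + 0.34x4 + 0.02x5 ≥ 0.96   (nitrogen)
  0.62x1 + 0.51x3 + 0.01x5 ≥ 0.61   (potassium (K₂O))
  x1, x2, x3, x4, x5 ≥ 0.
The optimal basis is {muriate of potash, urea, compost blend}; potassium sulfate, ammonium nitrate drop out. There the phosphorus (P₂O₅), nitrogen, potassium (K₂O) constraints are tight.
That vertex is x1 = 0.96774, x2 = 2.0435, x5 = 1.
Cost = 0.69·0.96774 + 0.86·2.0435 + 0.09·1 = 2.5152.

R$2.52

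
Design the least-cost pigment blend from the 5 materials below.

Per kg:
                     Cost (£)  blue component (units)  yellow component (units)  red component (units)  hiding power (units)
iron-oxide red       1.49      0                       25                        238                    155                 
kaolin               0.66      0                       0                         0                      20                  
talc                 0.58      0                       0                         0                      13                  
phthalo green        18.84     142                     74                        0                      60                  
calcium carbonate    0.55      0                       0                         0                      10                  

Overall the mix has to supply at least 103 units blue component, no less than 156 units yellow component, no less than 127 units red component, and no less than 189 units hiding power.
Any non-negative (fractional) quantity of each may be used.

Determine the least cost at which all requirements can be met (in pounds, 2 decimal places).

Let x1 = kg of iron-oxide red, x2 = kg of kaolin, x3 = kg of talc, x4 = kg of phthalo green, x5 = kg of calcium carbonate.
Minimise 1.49x1 + 0.66x2 + 0.58x3 + 18.84x4 + 0.55x5 with:
  142x4 ≥ 103   (blue component)
  25x1 + 74x4 ≥ 156   (yellow component)
  238x1 ≥ 127   (red component)
  155x1 + 20x2 + 13x3 + 60x4 + 10x5 ≥ 189   (hiding power)
  x1, x2, x3, x4, x5 ≥ 0.
The cheapest feasible vertex uses only iron-oxide red, phthalo green; kaolin, talc, calcium carbonate are not used. There the blue component and yellow component constraints are tight.
Solving gives x1 = 4.093, x4 = 0.72535.
Hence cost = 1.49·4.093 + 18.84·0.72535 = £19.7642.

£19.76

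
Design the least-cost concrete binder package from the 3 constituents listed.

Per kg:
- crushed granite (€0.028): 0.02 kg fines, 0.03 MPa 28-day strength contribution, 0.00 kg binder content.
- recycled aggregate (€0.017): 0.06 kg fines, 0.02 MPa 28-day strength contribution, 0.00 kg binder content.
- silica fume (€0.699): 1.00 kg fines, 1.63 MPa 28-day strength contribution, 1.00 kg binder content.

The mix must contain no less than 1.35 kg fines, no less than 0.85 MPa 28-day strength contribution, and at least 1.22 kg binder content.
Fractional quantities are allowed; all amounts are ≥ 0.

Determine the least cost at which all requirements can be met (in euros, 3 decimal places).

€0.890

Let x1 = kg of crushed granite, x2 = kg of recycled aggregate, x3 = kg of silica fume.
Minimize 0.028x1 + 0.017x2 + 0.699x3 with:
  0.02x1 + 0.06x2 + 1x3 ≥ 1.35   (fines)
  0.03x1 + 0.02x2 + 1.63x3 ≥ 0.85   (28-day strength contribution)
  1x3 ≥ 1.22   (binder content)
  x1, x2, x3 ≥ 0.
The minimum-cost mix takes nothing from crushed granite — only recycled aggregate, silica fume. Binding constraints: fines and binder content.
Solving gives x2 = 2.167, x3 = 1.22.
Cost = 0.017·2.167 + 0.699·1.22 = 0.88962.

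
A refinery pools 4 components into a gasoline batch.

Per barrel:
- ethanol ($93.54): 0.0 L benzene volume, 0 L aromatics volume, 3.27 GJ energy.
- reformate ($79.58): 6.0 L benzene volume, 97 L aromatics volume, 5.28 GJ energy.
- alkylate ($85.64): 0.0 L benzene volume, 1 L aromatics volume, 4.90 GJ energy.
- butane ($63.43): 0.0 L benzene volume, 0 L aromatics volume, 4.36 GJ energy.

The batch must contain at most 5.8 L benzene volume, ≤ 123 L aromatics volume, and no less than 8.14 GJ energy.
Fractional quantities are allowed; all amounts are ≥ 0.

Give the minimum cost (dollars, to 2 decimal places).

$118.42

Let x1 = barrels of ethanol, x2 = barrels of reformate, x3 = barrels of alkylate, x4 = barrels of butane.
Minimize 93.54x1 + 79.58x2 + 85.64x3 + 63.43x4 subject to:
  6x2 ≤ 5.8   (benzene volume)
  97x2 + 1x3 ≤ 123   (aromatics volume)
  3.27x1 + 5.28x2 + 4.9x3 + 4.36x4 ≥ 8.14   (energy)
  x1, x2, x3, x4 ≥ 0.
At the optimum only butane is positive (ethanol, reformate, alkylate = 0). The energy requirement is met with equality.
Solving gives x4 = 1.867.
Hence cost = 63.43·1.867 = $118.4238.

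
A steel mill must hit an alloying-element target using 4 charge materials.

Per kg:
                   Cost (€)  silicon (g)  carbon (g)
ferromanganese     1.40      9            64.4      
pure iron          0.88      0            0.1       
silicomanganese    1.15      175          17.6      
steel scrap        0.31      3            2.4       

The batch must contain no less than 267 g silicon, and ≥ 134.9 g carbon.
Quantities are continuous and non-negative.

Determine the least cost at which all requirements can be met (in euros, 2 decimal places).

Let x1 = kg of ferromanganese, x2 = kg of pure iron, x3 = kg of silicomanganese, x4 = kg of steel scrap.
Minimise 1.4x1 + 0.88x2 + 1.15x3 + 0.31x4 s.t.:
  9x1 + 175x3 + 3x4 ≥ 267   (silicon)
  64.4x1 + 0.1x2 + 17.6x3 + 2.4x4 ≥ 134.9   (carbon)
  x1, x2, x3, x4 ≥ 0.
The optimal basis is {ferromanganese, silicomanganese}; pure iron, steel scrap drop out. Binding constraints: silicon and carbon.
Optimal quantities: ferromanganese = 1.702 kg, silicomanganese = 1.438 kg.
Objective = 1.4·1.702 + 1.15·1.438 = 4.0365.

€4.04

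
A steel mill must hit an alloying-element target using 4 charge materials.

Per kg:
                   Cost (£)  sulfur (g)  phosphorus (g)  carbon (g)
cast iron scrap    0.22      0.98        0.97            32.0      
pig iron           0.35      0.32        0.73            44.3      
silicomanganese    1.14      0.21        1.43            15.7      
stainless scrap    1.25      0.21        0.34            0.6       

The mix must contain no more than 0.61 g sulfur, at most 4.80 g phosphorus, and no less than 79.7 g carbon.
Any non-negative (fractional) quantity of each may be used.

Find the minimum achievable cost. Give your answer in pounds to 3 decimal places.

Let x1 = kg of cast iron scrap, x2 = kg of pig iron, x3 = kg of silicomanganese, x4 = kg of stainless scrap.
Minimise 0.22x1 + 0.35x2 + 1.14x3 + 1.25x4 with:
  0.98x1 + 0.32x2 + 0.21x3 + 0.21x4 ≤ 0.61   (sulfur)
  0.97x1 + 0.73x2 + 1.43x3 + 0.34x4 ≤ 4.8   (phosphorus)
  32x1 + 44.3x2 + 15.7x3 + 0.6x4 ≥ 79.7   (carbon)
  x1, x2, x3, x4 ≥ 0.
The minimum-cost mix takes nothing from silicomanganese, stainless scrap — only cast iron scrap, pig iron. The sulfur and carbon requirements are met with equality.
So cast iron scrap = 0.04579 kg, pig iron = 1.766 kg.
Hence cost = 0.22·0.04579 + 0.35·1.766 = £0.62817.

£0.628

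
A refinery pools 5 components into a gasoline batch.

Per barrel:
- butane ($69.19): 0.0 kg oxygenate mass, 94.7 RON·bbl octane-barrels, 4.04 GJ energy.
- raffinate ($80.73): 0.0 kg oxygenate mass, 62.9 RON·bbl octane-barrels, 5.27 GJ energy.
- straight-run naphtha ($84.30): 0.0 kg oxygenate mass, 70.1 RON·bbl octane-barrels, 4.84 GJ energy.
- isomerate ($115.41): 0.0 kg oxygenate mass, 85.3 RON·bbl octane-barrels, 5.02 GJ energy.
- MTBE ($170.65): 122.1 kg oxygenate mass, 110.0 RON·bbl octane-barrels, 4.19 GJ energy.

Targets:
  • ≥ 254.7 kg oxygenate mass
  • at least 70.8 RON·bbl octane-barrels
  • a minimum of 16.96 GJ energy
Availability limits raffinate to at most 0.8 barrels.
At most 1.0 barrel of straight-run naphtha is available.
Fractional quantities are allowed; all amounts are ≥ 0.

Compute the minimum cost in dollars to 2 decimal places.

$489.13

Let x1 = barrels of butane, x2 = barrels of raffinate, x3 = barrels of straight-run naphtha, x4 = barrels of isomerate, x5 = barrels of MTBE.
Minimize 69.19x1 + 80.73x2 + 84.3x3 + 115.41x4 + 170.65x5 s.t.:
  122.1x5 ≥ 254.7   (oxygenate mass)
  94.7x1 + 62.9x2 + 70.1x3 + 85.3x4 + 110x5 ≥ 70.8   (octane-barrels)
  4.04x1 + 5.27x2 + 4.84x3 + 5.02x4 + 4.19x5 ≥ 16.96   (energy)
  x2 ≤ 0.8
  x3 ≤ 1
  x1, x2, x3, x4, x5 ≥ 0.
The cheapest feasible vertex uses only butane, raffinate, MTBE; straight-run naphtha, isomerate are not used. The oxygenate mass, energy, the raffinate cap requirements are met with equality.
So butane = 0.991 barrels, raffinate = 0.8 barrels, MTBE = 2.086 barrels.
Hence cost = 69.19·0.991 + 80.73·0.8 + 170.65·2.086 = $489.1272.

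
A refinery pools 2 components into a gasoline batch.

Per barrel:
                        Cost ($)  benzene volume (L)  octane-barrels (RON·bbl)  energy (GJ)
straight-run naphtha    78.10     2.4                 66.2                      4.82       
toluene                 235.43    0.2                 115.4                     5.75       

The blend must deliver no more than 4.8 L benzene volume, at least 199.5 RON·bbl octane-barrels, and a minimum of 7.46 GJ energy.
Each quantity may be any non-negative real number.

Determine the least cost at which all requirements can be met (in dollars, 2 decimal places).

$295.99

This is a linear program. Let x1 = barrels of straight-run naphtha, x2 = barrels of toluene.
min 78.1x1 + 235.43x2 with:
  2.4x1 + 0.2x2 ≤ 4.8   (benzene volume)
  66.2x1 + 115.4x2 ≥ 199.5   (octane-barrels)
  4.82x1 + 5.75x2 ≥ 7.46   (energy)
  x1, x2 ≥ 0.
Both inputs are positive at the optimum. There the benzene volume and octane-barrels constraints are tight.
That vertex is x1 = 1.9491, x2 = 0.61065.
Objective = 78.1·1.9491 + 235.43·0.61065 = 295.9900.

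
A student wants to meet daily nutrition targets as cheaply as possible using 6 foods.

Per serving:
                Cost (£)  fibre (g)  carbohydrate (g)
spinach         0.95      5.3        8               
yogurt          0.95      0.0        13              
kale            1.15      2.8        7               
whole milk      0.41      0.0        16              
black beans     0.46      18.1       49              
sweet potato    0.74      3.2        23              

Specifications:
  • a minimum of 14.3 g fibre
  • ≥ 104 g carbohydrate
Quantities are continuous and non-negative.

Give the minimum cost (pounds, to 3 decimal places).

£0.976

Treat it as an LP. Let x1 = servings of spinach, x2 = servings of yogurt, x3 = servings of kale, x4 = servings of whole milk, x5 = servings of black beans, x6 = servings of sweet potato.
Minimize 0.95x1 + 0.95x2 + 1.15x3 + 0.41x4 + 0.46x5 + 0.74x6 with:
  5.3x1 + 2.8x3 + 18.1x5 + 3.2x6 ≥ 14.3   (fibre)
  8x1 + 13x2 + 7x3 + 16x4 + 49x5 + 23x6 ≥ 104   (carbohydrate)
  x1, x2, x3, x4, x5, x6 ≥ 0.
The optimal basis is {black beans}; spinach, yogurt, kale, whole milk, sweet potato drop out. There the carbohydrate constraint is tight.
Solving gives x5 = 2.122.
Hence cost = 0.46·2.122 = £0.97612.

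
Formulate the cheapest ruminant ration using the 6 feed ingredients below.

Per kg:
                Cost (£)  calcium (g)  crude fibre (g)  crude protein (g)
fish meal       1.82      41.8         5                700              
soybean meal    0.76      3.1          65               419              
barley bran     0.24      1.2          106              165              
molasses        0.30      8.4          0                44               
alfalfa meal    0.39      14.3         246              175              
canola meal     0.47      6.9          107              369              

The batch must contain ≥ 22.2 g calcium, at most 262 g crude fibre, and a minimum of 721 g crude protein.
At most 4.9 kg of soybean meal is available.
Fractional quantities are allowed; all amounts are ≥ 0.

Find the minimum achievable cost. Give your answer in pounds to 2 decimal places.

Treat it as an LP. Let x1 = kg of fish meal, x2 = kg of soybean meal, x3 = kg of barley bran, x4 = kg of molasses, x5 = kg of alfalfa meal, x6 = kg of canola meal.
Minimise 1.82x1 + 0.76x2 + 0.24x3 + 0.3x4 + 0.39x5 + 0.47x6 s.t.:
  41.8x1 + 3.1x2 + 1.2x3 + 8.4x4 + 14.3x5 + 6.9x6 ≥ 22.2   (calcium)
  5x1 + 65x2 + 106x3 + 246x5 + 107x6 ≤ 262   (crude fibre)
  700x1 + 419x2 + 165x3 + 44x4 + 175x5 + 369x6 ≥ 721   (crude protein)
  x2 ≤ 4.9
  x1, x2, x3, x4, x5, x6 ≥ 0.
The minimum-cost mix takes nothing from soybean meal, barley bran, molasses — only fish meal, alfalfa meal, canola meal. Binding constraints: calcium, crude fibre, crude protein.
So fish meal = 0.1436 kg, alfalfa meal = 0.4167 kg, canola meal = 1.484 kg.
Hence cost = 1.82·0.1436 + 0.39·0.4167 + 0.47·1.484 = £1.1213.

£1.12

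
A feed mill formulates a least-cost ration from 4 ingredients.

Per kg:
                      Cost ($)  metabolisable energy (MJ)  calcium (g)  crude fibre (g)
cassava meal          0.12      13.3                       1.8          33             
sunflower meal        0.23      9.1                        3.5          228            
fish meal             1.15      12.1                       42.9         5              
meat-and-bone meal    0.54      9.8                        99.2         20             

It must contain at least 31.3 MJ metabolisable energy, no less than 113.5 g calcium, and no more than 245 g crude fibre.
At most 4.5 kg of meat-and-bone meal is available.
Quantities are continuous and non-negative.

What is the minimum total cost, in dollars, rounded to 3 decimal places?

Set it up as a linear program. Let x1 = kg of cassava meal, x2 = kg of sunflower meal, x3 = kg of fish meal, x4 = kg of meat-and-bone meal.
Minimize 0.12x1 + 0.23x2 + 1.15x3 + 0.54x4 with:
  13.3x1 + 9.1x2 + 12.1x3 + 9.8x4 ≥ 31.3   (metabolisable energy)
  1.8x1 + 3.5x2 + 42.9x3 + 99.2x4 ≥ 113.5   (calcium)
  33x1 + 228x2 + 5x3 + 20x4 ≤ 245   (crude fibre)
  x4 ≤ 4.5
  x1, x2, x3, x4 ≥ 0.
The minimum-cost mix takes nothing from sunflower meal, fish meal — only cassava meal, meat-and-bone meal. The metabolisable energy and calcium requirements are met with equality.
That vertex is x1 = 1.5308, x4 = 1.1164.
Hence cost = 0.12·1.5308 + 0.54·1.1164 = $0.78655.

$0.787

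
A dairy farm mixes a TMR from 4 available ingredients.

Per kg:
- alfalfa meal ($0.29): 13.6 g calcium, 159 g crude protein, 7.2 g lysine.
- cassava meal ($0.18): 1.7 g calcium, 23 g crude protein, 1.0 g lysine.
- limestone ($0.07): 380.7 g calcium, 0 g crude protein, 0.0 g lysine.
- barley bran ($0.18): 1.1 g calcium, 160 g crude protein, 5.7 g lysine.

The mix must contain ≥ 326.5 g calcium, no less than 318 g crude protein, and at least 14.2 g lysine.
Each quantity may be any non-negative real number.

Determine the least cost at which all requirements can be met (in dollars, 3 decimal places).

This is a linear program. Let x1 = kg of alfalfa meal, x2 = kg of cassava meal, x3 = kg of limestone, x4 = kg of barley bran.
Minimise 0.29x1 + 0.18x2 + 0.07x3 + 0.18x4 with:
  13.6x1 + 1.7x2 + 380.7x3 + 1.1x4 ≥ 326.5   (calcium)
  159x1 + 23x2 + 160x4 ≥ 318   (crude protein)
  7.2x1 + 1x2 + 5.7x4 ≥ 14.2   (lysine)
  x1, x2, x3, x4 ≥ 0.
The minimum-cost mix takes nothing from alfalfa meal, cassava meal — only limestone, barley bran. Binding constraints: calcium and lysine.
Solving gives x3 = 0.8504, x4 = 2.491.
Hence cost = 0.07·0.8504 + 0.18·2.491 = $0.50791.

$0.508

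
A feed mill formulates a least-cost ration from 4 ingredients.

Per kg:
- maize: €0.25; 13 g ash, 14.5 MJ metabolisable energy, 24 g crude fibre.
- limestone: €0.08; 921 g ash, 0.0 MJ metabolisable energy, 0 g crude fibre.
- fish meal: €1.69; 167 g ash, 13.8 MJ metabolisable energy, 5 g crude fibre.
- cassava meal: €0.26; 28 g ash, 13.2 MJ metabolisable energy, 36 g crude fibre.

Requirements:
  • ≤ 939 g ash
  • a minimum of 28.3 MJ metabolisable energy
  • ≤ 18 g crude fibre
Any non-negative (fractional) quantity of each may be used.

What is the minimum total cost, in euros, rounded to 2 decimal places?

€2.84

This is a linear program. Let x1 = kg of maize, x2 = kg of limestone, x3 = kg of fish meal, x4 = kg of cassava meal.
Minimise 0.25x1 + 0.08x2 + 1.69x3 + 0.26x4 s.t.:
  13x1 + 921x2 + 167x3 + 28x4 ≤ 939   (ash)
  14.5x1 + 13.8x3 + 13.2x4 ≥ 28.3   (metabolisable energy)
  24x1 + 5x3 + 36x4 ≤ 18   (crude fibre)
  x1, x2, x3, x4 ≥ 0.
At the optimum only maize, fish meal are positive (limestone, cassava meal = 0). There the metabolisable energy and crude fibre constraints are tight.
Optimal quantities: maize = 0.4132 kg, fish meal = 1.617 kg.
Cost = 0.25·0.4132 + 1.69·1.617 = 2.8360.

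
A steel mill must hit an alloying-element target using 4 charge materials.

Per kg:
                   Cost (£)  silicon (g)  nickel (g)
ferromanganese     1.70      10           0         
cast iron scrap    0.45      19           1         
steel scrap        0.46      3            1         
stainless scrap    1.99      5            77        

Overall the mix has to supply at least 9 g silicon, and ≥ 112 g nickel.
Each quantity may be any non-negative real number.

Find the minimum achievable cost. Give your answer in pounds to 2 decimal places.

Treat it as an LP. Let x1 = kg of ferromanganese, x2 = kg of cast iron scrap, x3 = kg of steel scrap, x4 = kg of stainless scrap.
Minimise 1.7x1 + 0.45x2 + 0.46x3 + 1.99x4 s.t.:
  10x1 + 19x2 + 3x3 + 5x4 ≥ 9   (silicon)
  1x2 + 1x3 + 77x4 ≥ 112   (nickel)
  x1, x2, x3, x4 ≥ 0.
At the optimum only cast iron scrap, stainless scrap are positive (ferromanganese, steel scrap = 0). The silicon and nickel requirements are met with equality.
That vertex is x2 = 0.09122, x4 = 1.453.
Total cost: 0.45·0.09122 + 1.99·1.453 = 2.9325.

£2.93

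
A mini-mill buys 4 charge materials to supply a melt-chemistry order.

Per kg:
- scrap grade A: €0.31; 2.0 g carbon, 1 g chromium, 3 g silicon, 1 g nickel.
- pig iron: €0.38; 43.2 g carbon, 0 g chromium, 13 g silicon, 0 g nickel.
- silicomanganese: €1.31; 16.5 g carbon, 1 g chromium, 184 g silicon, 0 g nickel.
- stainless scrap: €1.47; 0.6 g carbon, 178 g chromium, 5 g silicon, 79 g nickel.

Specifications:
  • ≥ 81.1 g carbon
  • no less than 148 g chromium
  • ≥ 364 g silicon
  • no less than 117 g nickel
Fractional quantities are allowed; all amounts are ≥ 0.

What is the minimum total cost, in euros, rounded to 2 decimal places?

€5.05

Let x1 = kg of scrap grade A, x2 = kg of pig iron, x3 = kg of silicomanganese, x4 = kg of stainless scrap.
min 0.31x1 + 0.38x2 + 1.31x3 + 1.47x4 with:
  2x1 + 43.2x2 + 16.5x3 + 0.6x4 ≥ 81.1   (carbon)
  1x1 + 1x3 + 178x4 ≥ 148   (chromium)
  3x1 + 13x2 + 184x3 + 5x4 ≥ 364   (silicon)
  1x1 + 79x4 ≥ 117   (nickel)
  x1, x2, x3, x4 ≥ 0.
At the optimum only pig iron, silicomanganese, stainless scrap are positive (scrap grade A = 0). The carbon, silicon, nickel requirements are met with equality.
Optimal quantities: pig iron = 1.147 kg, silicomanganese = 1.857 kg, stainless scrap = 1.481 kg.
Objective = 0.38·1.147 + 1.31·1.857 + 1.47·1.481 = 5.0456.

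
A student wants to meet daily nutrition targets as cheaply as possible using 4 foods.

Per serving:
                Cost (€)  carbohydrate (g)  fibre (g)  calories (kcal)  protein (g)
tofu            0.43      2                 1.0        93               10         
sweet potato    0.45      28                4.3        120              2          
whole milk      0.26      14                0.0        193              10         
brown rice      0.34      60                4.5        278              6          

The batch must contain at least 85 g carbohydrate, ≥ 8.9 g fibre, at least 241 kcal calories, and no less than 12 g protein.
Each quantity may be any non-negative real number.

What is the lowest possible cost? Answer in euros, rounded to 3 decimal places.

Let x1 = servings of tofu, x2 = servings of sweet potato, x3 = servings of whole milk, x4 = servings of brown rice.
Minimize 0.43x1 + 0.45x2 + 0.26x3 + 0.34x4 s.t.:
  2x1 + 28x2 + 14x3 + 60x4 ≥ 85   (carbohydrate)
  1x1 + 4.3x2 + 4.5x4 ≥ 8.9   (fibre)
  93x1 + 120x2 + 193x3 + 278x4 ≥ 241   (calories)
  10x1 + 2x2 + 10x3 + 6x4 ≥ 12   (protein)
  x1, x2, x3, x4 ≥ 0.
The optimal basis is {whole milk, brown rice}; tofu, sweet potato drop out. The fibre and protein requirements are met with equality.
That vertex is x3 = 0.01333, x4 = 1.978.
Cost = 0.26·0.01333 + 0.34·1.978 = 0.67599.

€0.676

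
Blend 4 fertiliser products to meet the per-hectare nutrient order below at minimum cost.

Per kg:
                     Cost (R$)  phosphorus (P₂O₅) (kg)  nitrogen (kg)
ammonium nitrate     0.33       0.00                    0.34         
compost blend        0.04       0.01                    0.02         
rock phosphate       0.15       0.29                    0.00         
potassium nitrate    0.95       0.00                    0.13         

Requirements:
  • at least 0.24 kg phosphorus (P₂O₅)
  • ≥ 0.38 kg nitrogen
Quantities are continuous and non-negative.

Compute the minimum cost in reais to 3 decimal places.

R$0.493

Set it up as a linear program. Let x1 = kg of ammonium nitrate, x2 = kg of compost blend, x3 = kg of rock phosphate, x4 = kg of potassium nitrate.
Minimize 0.33x1 + 0.04x2 + 0.15x3 + 0.95x4 with:
  0.01x2 + 0.29x3 ≥ 0.24   (phosphorus (P₂O₅))
  0.34x1 + 0.02x2 + 0.13x4 ≥ 0.38   (nitrogen)
  x1, x2, x3, x4 ≥ 0.
The minimum-cost mix takes nothing from compost blend, potassium nitrate — only ammonium nitrate, rock phosphate. The phosphorus (P₂O₅) and nitrogen requirements are met with equality.
That vertex is x1 = 1.118, x3 = 0.8276.
Hence cost = 0.33·1.118 + 0.15·0.8276 = R$0.49308.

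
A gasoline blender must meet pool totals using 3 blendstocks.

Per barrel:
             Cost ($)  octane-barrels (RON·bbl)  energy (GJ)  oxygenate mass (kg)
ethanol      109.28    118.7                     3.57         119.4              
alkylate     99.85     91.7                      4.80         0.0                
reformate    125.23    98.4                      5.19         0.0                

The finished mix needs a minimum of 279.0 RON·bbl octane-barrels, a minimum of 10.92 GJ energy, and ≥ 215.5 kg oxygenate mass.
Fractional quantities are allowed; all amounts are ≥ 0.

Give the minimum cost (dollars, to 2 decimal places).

$290.36

Let x1 = barrels of ethanol, x2 = barrels of alkylate, x3 = barrels of reformate.
min 109.28x1 + 99.85x2 + 125.23x3 subject to:
  118.7x1 + 91.7x2 + 98.4x3 ≥ 279   (octane-barrels)
  3.57x1 + 4.8x2 + 5.19x3 ≥ 10.92   (energy)
  119.4x1 ≥ 215.5   (oxygenate mass)
  x1, x2, x3 ≥ 0.
The minimum-cost mix takes nothing from reformate — only ethanol, alkylate. There the energy and oxygenate mass constraints are tight.
So ethanol = 1.8049 barrels, alkylate = 0.93264 barrels.
Cost = 109.28·1.8049 + 99.85·0.93264 = 290.3636.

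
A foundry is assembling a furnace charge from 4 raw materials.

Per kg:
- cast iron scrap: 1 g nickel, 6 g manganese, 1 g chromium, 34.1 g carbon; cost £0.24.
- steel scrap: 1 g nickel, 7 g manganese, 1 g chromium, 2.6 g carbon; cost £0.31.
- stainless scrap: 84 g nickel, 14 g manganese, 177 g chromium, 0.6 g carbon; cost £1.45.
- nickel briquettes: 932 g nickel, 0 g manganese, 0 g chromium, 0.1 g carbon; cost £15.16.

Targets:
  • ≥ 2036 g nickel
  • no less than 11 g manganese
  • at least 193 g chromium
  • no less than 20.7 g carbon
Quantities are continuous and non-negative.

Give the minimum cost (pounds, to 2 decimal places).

Treat it as an LP. Let x1 = kg of cast iron scrap, x2 = kg of steel scrap, x3 = kg of stainless scrap, x4 = kg of nickel briquettes.
Minimise 0.24x1 + 0.31x2 + 1.45x3 + 15.16x4 with:
  1x1 + 1x2 + 84x3 + 932x4 ≥ 2036   (nickel)
  6x1 + 7x2 + 14x3 ≥ 11   (manganese)
  1x1 + 1x2 + 177x3 ≥ 193   (chromium)
  34.1x1 + 2.6x2 + 0.6x3 + 0.1x4 ≥ 20.7   (carbon)
  x1, x2, x3, x4 ≥ 0.
At the optimum only cast iron scrap, stainless scrap, nickel briquettes are positive (steel scrap = 0). There the nickel, chromium, carbon constraints are tight.
That vertex is x1 = 0.5818, x3 = 1.087, x4 = 2.086.
Objective = 0.24·0.5818 + 1.45·1.087 + 15.16·2.086 = 33.3395.

£33.34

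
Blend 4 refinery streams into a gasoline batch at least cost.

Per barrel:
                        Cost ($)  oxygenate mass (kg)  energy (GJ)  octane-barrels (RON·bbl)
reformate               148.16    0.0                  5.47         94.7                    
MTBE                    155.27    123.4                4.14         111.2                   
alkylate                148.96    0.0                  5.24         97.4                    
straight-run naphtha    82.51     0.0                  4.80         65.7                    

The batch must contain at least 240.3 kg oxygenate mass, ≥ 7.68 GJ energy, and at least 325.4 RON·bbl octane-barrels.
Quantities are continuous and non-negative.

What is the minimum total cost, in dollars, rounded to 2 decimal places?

Let x1 = barrels of reformate, x2 = barrels of MTBE, x3 = barrels of alkylate, x4 = barrels of straight-run naphtha.
Minimize 148.16x1 + 155.27x2 + 148.96x3 + 82.51x4 s.t.:
  123.4x2 ≥ 240.3   (oxygenate mass)
  5.47x1 + 4.14x2 + 5.24x3 + 4.8x4 ≥ 7.68   (energy)
  94.7x1 + 111.2x2 + 97.4x3 + 65.7x4 ≥ 325.4   (octane-barrels)
  x1, x2, x3, x4 ≥ 0.
The minimum-cost mix takes nothing from reformate, alkylate — only MTBE, straight-run naphtha. The oxygenate mass and octane-barrels requirements are met with equality.
Solving gives x2 = 1.9473, x4 = 1.6569.
Cost = 155.27·1.9473 + 82.51·1.6569 = 439.0681.

$439.07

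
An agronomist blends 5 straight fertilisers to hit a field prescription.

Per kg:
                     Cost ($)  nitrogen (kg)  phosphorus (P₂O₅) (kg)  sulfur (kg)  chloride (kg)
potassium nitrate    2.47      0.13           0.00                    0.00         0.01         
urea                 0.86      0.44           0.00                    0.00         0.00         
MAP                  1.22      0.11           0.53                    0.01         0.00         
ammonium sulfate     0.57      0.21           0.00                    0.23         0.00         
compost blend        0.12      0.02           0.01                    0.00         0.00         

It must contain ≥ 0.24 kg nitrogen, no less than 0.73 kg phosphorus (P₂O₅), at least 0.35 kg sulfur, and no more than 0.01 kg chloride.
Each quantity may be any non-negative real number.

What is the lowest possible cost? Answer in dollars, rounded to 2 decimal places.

Set it up as a linear program. Let x1 = kg of potassium nitrate, x2 = kg of urea, x3 = kg of MAP, x4 = kg of ammonium sulfate, x5 = kg of compost blend.
Minimize 2.47x1 + 0.86x2 + 1.22x3 + 0.57x4 + 0.12x5 with:
  0.13x1 + 0.44x2 + 0.11x3 + 0.21x4 + 0.02x5 ≥ 0.24   (nitrogen)
  0.53x3 + 0.01x5 ≥ 0.73   (phosphorus (P₂O₅))
  0.01x3 + 0.23x4 ≥ 0.35   (sulfur)
  0.01x1 ≤ 0.01   (chloride)
  x1, x2, x3, x4, x5 ≥ 0.
The minimum-cost mix takes nothing from potassium nitrate, urea, compost blend — only MAP, ammonium sulfate. There the phosphorus (P₂O₅) and sulfur constraints are tight.
Optimal quantities: MAP = 1.377 kg, ammonium sulfate = 1.462 kg.
Cost = 1.22·1.377 + 0.57·1.462 = 2.5133.

$2.51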